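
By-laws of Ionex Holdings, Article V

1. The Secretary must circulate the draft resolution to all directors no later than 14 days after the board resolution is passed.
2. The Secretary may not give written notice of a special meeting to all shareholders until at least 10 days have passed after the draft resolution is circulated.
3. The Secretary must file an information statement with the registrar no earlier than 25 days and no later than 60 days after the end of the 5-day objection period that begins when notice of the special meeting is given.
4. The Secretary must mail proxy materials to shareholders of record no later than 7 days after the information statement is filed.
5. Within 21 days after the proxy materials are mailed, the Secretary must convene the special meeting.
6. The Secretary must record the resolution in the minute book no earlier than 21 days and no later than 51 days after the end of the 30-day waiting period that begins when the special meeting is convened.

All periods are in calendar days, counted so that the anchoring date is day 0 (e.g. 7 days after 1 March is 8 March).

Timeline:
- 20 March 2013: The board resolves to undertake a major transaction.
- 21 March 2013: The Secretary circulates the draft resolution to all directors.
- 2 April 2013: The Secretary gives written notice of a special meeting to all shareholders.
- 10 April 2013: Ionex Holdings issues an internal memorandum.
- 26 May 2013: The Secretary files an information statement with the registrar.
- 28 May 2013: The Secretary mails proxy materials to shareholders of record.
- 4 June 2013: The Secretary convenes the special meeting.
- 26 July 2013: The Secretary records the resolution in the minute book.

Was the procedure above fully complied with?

Yes

(1) due by 20 March 2013 + 14 days = 3 April 2013; 21 March 2013 is within that limit.
(2) permitted from 21 March 2013 + 10 days = 31 March 2013 onward; 2 April 2013 is on or after that date.
(3) the permitted window runs from 7 April 2013 + 25 = 2 May 2013 to 7 April 2013 + 60 = 6 June 2013; done 26 May 2013, which is between those dates.
(4) due by 26 May 2013 + 7 days = 2 June 2013; 28 May 2013 is within that limit.
(5) due by 28 May 2013 + 21 days = 18 June 2013; done 4 June 2013 — timely.
(6) the permitted window runs from 4 July 2013 + 21 = 25 July 2013 to 4 July 2013 + 51 = 24 August 2013; done 26 July 2013, which is between those dates.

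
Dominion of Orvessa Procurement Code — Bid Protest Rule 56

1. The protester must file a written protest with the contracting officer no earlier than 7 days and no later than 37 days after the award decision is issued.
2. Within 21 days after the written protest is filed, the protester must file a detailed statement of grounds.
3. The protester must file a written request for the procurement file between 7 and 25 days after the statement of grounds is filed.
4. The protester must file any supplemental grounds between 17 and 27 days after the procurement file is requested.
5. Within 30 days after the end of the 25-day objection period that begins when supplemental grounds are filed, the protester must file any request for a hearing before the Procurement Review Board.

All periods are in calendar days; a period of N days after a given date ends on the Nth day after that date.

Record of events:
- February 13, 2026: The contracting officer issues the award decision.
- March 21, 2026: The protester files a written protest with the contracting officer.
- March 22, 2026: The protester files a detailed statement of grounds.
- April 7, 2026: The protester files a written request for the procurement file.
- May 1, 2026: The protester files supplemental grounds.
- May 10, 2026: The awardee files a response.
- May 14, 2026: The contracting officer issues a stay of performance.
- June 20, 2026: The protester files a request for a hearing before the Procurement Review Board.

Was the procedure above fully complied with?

Step 1: the window is 7–37 days after February 13, 2026 (when the award decision is issued), so February 20, 2026 through March 22, 2026; done March 21, 2026, which is between those dates.
Step 2: 21 days after March 21, 2026 (when the written protest is filed) is April 11, 2026; done March 22, 2026 — timely.
Step 3: the window is 7–25 days after March 22, 2026 (when the statement of grounds is filed), so March 29, 2026 through April 16, 2026; done April 7, 2026 — within the window.
Step 4: the window is 17–27 days after April 7, 2026 (when the procurement file is requested), so April 24, 2026 through May 4, 2026; done May 1, 2026 — within the window.
Step 5: 30 days after May 26, 2026 (end of the 25-day objection period, which began when supplemental grounds are filed on May 1, 2026) is June 25, 2026; completed June 20, 2026, before the deadline.

Yes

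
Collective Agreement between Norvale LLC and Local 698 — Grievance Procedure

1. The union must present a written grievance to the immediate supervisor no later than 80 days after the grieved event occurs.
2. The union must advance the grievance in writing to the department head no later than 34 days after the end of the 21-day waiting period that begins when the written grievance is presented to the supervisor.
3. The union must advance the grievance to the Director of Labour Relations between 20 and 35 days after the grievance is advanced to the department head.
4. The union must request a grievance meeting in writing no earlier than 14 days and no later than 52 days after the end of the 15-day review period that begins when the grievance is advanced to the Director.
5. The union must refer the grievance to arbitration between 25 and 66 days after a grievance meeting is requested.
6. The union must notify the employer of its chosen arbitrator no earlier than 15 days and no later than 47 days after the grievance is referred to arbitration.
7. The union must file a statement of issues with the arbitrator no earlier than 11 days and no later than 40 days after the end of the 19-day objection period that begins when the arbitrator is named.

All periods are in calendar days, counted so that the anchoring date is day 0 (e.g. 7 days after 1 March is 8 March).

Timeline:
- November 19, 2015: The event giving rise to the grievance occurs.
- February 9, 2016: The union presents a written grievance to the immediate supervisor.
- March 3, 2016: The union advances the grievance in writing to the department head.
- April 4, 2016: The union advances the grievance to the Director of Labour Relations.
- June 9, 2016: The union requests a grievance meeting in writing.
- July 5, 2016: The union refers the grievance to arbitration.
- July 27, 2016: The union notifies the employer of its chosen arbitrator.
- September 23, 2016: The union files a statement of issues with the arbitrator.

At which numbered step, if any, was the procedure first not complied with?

(1) due by November 19, 2015 + 80 days = February 7, 2016; not done until February 9, 2016, 2 days after the deadline.
Later steps need not be reached.

Step 1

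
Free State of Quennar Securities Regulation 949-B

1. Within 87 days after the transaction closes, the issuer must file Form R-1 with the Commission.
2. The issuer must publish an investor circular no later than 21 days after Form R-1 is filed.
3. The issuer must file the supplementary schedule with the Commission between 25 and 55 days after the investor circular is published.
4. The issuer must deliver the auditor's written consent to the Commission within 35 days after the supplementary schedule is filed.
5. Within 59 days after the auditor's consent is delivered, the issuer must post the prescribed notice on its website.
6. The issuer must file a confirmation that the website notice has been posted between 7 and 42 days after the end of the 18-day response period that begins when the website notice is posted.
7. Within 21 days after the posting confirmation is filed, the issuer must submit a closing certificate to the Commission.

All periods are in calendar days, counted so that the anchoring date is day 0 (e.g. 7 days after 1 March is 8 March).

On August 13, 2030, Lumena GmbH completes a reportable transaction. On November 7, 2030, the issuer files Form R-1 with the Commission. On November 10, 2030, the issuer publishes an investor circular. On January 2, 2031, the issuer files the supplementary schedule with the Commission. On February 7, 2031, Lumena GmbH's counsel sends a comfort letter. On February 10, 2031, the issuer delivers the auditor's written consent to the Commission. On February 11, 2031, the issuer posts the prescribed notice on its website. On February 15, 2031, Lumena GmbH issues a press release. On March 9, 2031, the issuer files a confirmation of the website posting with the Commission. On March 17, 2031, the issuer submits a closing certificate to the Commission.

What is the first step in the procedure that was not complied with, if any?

Step 1: 87 days after August 13, 2030 (when the transaction closes) is November 8, 2030; completed November 7, 2030, before the deadline.
Step 2: 21 days after November 7, 2030 (when Form R-1 is filed) is November 28, 2030; completed November 10, 2030, before the deadline.
Step 3: the window is 25–55 days after November 10, 2030 (when the investor circular is published), so December 5, 2030 through January 4, 2031; done January 2, 2031 — within the window.
Step 4: 35 days after January 2, 2031 (when the supplementary schedule is filed) is February 6, 2031; February 10, 2031 misses that deadline by 4 days.

Step 4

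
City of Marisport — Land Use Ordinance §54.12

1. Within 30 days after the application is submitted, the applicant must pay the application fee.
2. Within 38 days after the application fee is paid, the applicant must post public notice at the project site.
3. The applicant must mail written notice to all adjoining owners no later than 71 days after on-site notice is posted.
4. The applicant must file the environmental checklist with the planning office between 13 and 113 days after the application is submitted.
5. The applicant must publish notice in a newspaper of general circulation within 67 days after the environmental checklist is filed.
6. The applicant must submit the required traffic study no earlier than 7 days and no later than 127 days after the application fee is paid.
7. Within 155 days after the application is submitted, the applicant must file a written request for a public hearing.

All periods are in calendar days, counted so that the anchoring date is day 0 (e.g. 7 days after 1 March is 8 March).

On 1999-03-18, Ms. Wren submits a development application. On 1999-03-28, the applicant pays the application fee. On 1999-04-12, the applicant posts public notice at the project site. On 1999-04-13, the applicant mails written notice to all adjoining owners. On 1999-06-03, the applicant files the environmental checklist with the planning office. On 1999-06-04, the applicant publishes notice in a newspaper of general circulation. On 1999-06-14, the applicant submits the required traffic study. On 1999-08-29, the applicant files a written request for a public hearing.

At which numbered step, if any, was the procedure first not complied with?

Step 1 — counting 30 days from 1999-03-18 (when the application is submitted) gives a deadline of 1999-04-17; done 1999-03-28 — timely.
Step 2 — counting 38 days from 1999-03-28 (when the application fee is paid) gives a deadline of 1999-05-05; completed 1999-04-12, before the deadline.
Step 3 — counting 71 days from 1999-04-12 (when on-site notice is posted) gives a deadline of 1999-06-22; completed 1999-04-13, before the deadline.
Step 4 — 13 and 113 days from 1999-03-18 (when the application is submitted) are 1999-03-31 and 1999-07-09 respectively; done 1999-06-03 — within the window.
Step 5 — counting 67 days from 1999-06-03 (when the environmental checklist is filed) gives a deadline of 1999-08-09; done 1999-06-04 — timely.
Step 6 — 7 and 127 days from 1999-03-28 (when the application fee is paid) are 1999-04-04 and 1999-08-02 respectively; done 1999-06-14, which is between those dates.
Step 7 — counting 155 days from 1999-03-18 (when the application is submitted) gives a deadline of 1999-08-20; not done until 1999-08-29, 9 days after the deadline.
The procedure was therefore not followed at step 7.

Step 7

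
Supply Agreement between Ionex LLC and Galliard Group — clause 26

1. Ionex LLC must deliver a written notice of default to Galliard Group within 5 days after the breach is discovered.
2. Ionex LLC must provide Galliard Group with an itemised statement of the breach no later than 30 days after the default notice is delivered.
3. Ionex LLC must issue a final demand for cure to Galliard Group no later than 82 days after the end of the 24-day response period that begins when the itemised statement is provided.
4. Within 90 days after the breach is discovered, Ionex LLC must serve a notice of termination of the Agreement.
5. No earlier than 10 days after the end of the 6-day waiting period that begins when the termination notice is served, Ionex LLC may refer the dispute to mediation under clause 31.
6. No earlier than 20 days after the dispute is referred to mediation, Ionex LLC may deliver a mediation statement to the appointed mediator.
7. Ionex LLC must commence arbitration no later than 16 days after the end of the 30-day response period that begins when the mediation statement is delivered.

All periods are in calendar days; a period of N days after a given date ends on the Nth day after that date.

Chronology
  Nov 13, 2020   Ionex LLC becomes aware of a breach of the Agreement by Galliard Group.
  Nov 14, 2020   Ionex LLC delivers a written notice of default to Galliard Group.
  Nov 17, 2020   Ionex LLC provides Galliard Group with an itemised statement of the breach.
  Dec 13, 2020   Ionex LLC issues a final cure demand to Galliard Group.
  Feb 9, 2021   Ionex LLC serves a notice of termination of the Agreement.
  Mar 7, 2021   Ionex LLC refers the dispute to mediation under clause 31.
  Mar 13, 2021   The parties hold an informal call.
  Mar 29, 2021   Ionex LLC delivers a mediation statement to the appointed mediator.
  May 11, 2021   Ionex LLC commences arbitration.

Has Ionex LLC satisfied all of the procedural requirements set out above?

Yes

Step 1: 5 days after Nov 13, 2020 (when the breach is discovered) is Nov 18, 2020; completed Nov 14, 2020, before the deadline.
Step 2: 30 days after Nov 14, 2020 (when the default notice is delivered) is Dec 14, 2020; completed Nov 17, 2020, before the deadline.
Step 3: 82 days after Dec 11, 2020 (end of the 24-day response period, which began when the itemised statement is provided on Nov 17, 2020) is Mar 3, 2021; done Dec 13, 2020 — timely.
Step 4: 90 days after Nov 13, 2020 (when the breach is discovered) is Feb 11, 2021; done Feb 9, 2021 — timely.
Step 5: the earliest permitted date is 10 days after Feb 15, 2021 (end of the 6-day waiting period, which began when the termination notice is served on Feb 9, 2021), i.e. Feb 25, 2021; done Mar 7, 2021, after the minimum wait.
Step 6: the earliest permitted date is 20 days after Mar 7, 2021 (when the dispute is referred to mediation), i.e. Mar 27, 2021; done Mar 29, 2021 — permitted.
Step 7: 16 days after Apr 28, 2021 (end of the 30-day response period, which began when the mediation statement is delivered on Mar 29, 2021) is May 14, 2021; completed May 11, 2021, before the deadline.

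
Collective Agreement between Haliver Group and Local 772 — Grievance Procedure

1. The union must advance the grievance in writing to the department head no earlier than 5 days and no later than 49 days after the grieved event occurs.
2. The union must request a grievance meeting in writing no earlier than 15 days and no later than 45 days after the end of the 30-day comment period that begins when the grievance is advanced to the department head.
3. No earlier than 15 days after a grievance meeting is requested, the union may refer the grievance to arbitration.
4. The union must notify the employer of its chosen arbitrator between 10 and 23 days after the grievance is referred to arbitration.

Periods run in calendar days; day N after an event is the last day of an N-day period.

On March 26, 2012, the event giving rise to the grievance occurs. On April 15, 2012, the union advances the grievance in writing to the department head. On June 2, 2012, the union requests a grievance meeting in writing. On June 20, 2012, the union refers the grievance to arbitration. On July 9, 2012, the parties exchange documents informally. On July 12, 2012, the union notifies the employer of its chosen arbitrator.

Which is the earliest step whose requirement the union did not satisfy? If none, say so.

None — every step was satisfied

Step 1: the window is 5–49 days after March 26, 2012 (when the grieved event occurs), so March 31, 2012 through May 14, 2012; April 15, 2012 falls inside that range.
Step 2: the window is 15–45 days after May 15, 2012 (end of the 30-day comment period, which began when the grievance is advanced to the department head on April 15, 2012), so May 30, 2012 through June 29, 2012; done June 2, 2012 — within the window.
Step 3: the earliest permitted date is 15 days after June 2, 2012 (when a grievance meeting is requested), i.e. June 17, 2012; done June 20, 2012 — permitted.
Step 4: the window is 10–23 days after June 20, 2012 (when the grievance is referred to arbitration), so June 30, 2012 through July 13, 2012; done July 12, 2012, which is between those dates.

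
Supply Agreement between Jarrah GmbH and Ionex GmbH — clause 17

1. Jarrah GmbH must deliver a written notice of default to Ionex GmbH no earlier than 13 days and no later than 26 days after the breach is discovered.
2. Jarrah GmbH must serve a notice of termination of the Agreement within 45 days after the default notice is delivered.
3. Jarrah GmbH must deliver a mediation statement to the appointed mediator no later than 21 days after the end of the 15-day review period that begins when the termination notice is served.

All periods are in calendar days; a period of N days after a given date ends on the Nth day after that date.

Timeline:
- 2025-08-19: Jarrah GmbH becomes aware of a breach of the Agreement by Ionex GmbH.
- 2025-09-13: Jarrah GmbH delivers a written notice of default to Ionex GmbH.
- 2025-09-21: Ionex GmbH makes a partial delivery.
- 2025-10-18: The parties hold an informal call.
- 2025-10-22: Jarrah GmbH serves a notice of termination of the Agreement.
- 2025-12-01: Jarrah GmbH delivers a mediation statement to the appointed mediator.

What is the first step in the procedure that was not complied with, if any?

Step 1: the window is 13–26 days after 2025-08-19 (when the breach is discovered), so 2025-09-01 through 2025-09-14; 2025-09-13 falls inside that range.
Step 2: 45 days after 2025-09-13 (when the default notice is delivered) is 2025-10-28; 2025-10-22 is within that limit.
Step 3: 21 days after 2025-11-06 (end of the 15-day review period, which began when the termination notice is served on 2025-10-22) is 2025-11-27; done 2025-12-01 — 4 days late.

Step 3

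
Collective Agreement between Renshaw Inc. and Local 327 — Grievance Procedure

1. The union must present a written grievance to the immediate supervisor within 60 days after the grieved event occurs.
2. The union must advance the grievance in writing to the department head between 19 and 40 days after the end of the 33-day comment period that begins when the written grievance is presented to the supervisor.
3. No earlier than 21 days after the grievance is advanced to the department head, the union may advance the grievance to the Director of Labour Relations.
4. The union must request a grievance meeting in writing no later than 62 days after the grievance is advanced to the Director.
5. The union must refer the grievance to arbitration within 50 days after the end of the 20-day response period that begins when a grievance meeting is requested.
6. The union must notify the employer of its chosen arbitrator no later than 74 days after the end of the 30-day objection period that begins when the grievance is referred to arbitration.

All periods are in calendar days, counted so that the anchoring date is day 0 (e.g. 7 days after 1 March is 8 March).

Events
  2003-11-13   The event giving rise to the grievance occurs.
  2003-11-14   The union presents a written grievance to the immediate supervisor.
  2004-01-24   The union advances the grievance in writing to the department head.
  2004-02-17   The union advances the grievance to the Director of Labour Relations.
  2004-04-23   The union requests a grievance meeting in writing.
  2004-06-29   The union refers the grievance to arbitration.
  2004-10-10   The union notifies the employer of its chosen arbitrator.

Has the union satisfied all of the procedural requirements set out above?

Step 1 — counting 60 days from 2003-11-13 (when the grieved event occurs) gives a deadline of 2004-01-12; done 2003-11-14 — timely.
Step 2 — 19 and 40 days from 2003-12-17 (end of the 33-day comment period, which began when the written grievance is presented to the supervisor on 2003-11-14) are 2004-01-05 and 2004-01-26 respectively; done 2004-01-24, which is between those dates.
Step 3 — must wait 21 days from 2004-01-24 (when the grievance is advanced to the department head), so not before 2004-02-14; 2004-02-17 is on or after that date.
Step 4 — counting 62 days from 2004-02-17 (when the grievance is advanced to the Director) gives a deadline of 2004-04-19; 2004-04-23 misses that deadline by 4 days.
That is the first point of non-compliance.

No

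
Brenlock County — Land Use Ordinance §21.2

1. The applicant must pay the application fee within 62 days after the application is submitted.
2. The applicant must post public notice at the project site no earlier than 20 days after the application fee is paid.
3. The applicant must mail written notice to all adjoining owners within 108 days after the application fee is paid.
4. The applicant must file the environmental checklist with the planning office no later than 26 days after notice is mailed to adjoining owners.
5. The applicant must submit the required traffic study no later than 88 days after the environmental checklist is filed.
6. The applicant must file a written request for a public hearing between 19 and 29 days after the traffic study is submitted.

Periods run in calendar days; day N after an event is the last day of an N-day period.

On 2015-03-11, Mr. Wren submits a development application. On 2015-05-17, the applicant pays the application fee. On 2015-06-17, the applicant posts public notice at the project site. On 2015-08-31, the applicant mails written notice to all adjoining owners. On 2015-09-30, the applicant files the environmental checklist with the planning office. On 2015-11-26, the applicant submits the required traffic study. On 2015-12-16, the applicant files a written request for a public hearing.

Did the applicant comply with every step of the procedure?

No

Step 1: 62 days after 2015-03-11 (when the application is submitted) is 2015-05-12; done 2015-05-17 — 5 days late.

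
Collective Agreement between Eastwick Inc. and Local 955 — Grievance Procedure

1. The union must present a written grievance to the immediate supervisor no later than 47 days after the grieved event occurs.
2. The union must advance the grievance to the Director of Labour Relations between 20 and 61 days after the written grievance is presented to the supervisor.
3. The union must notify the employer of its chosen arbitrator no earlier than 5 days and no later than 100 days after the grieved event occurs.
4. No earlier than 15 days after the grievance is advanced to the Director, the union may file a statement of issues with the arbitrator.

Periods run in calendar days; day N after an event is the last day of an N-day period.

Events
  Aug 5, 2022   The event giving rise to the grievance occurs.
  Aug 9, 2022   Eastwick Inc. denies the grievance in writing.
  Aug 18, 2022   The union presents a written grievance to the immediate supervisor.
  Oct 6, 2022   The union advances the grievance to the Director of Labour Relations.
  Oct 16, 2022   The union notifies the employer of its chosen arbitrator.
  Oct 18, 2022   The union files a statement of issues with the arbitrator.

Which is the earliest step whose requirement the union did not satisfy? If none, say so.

Step 4

(1) due by Aug 5, 2022 + 47 days = Sep 21, 2022; done Aug 18, 2022 — timely.
(2) the permitted window runs from Aug 18, 2022 + 20 = Sep 7, 2022 to Aug 18, 2022 + 61 = Oct 18, 2022; Oct 6, 2022 falls inside that range.
(3) the permitted window runs from Aug 5, 2022 + 5 = Aug 10, 2022 to Aug 5, 2022 + 100 = Nov 13, 2022; done Oct 16, 2022, which is between those dates.
(4) permitted from Oct 6, 2022 + 15 days = Oct 21, 2022 onward; acted on Oct 18, 2022, 3 days prematurely.
The analysis stops there.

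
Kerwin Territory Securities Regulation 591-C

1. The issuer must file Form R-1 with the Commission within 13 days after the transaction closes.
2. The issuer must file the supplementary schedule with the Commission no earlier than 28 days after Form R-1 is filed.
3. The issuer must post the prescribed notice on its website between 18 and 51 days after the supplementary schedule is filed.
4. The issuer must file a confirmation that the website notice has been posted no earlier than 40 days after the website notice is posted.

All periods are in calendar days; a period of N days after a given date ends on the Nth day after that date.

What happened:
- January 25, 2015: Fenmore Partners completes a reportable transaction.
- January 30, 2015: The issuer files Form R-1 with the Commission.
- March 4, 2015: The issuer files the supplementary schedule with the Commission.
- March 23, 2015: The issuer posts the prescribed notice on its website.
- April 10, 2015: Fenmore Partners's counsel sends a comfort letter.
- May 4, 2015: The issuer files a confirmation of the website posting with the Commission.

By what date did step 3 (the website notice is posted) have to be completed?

Step 3 runs from March 4, 2015, when the supplementary schedule is filed. The window is 18–51 days after March 4, 2015; it closes on April 24, 2015.

April 24, 2015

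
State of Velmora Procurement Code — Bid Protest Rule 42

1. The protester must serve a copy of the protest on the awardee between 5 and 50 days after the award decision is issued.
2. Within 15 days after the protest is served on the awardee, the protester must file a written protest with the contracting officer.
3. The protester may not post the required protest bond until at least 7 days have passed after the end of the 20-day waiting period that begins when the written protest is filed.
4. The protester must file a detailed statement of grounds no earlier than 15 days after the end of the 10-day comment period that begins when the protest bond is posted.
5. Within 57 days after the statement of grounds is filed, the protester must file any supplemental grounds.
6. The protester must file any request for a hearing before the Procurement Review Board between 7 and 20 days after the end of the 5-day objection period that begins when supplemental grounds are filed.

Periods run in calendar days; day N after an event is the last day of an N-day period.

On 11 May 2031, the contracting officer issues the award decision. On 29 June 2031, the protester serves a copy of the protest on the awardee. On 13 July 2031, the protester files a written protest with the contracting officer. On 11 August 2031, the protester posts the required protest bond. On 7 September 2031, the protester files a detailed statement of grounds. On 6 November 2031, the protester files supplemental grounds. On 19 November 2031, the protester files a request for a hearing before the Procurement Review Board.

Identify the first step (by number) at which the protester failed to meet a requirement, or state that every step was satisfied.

Step 1 — 5 and 50 days from 11 May 2031 (when the award decision is issued) are 16 May 2031 and 30 June 2031 respectively; 29 June 2031 falls inside that range.
Step 2 — counting 15 days from 29 June 2031 (when the protest is served on the awardee) gives a deadline of 14 July 2031; completed 13 July 2031, before the deadline.
Step 3 — must wait 7 days from 2 August 2031 (end of the 20-day waiting period, which began when the written protest is filed on 13 July 2031), so not before 9 August 2031; done 11 August 2031, after the minimum wait.
Step 4 — must wait 15 days from 21 August 2031 (end of the 10-day comment period, which began when the protest bond is posted on 11 August 2031), so not before 5 September 2031; done 7 September 2031, after the minimum wait.
Step 5 — counting 57 days from 7 September 2031 (when the statement of grounds is filed) gives a deadline of 3 November 2031; 6 November 2031 misses that deadline by 3 days.
That is the first point of non-compliance.

Step 5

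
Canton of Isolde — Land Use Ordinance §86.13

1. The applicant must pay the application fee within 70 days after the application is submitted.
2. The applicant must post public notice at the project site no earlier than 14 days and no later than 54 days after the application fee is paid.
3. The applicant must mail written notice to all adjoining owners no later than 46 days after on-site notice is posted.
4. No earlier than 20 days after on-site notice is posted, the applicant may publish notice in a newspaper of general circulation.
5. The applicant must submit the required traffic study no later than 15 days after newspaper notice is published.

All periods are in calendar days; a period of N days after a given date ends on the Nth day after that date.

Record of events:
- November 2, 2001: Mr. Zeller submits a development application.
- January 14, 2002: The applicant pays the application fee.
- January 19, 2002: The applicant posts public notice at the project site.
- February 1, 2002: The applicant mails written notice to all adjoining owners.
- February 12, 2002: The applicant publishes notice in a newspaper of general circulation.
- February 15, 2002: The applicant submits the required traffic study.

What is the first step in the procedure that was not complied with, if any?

Step 1

Step 1: 70 days after November 2, 2001 (when the application is submitted) is January 11, 2002; not done until January 14, 2002, 3 days after the deadline.
The procedure was therefore not followed at step 1.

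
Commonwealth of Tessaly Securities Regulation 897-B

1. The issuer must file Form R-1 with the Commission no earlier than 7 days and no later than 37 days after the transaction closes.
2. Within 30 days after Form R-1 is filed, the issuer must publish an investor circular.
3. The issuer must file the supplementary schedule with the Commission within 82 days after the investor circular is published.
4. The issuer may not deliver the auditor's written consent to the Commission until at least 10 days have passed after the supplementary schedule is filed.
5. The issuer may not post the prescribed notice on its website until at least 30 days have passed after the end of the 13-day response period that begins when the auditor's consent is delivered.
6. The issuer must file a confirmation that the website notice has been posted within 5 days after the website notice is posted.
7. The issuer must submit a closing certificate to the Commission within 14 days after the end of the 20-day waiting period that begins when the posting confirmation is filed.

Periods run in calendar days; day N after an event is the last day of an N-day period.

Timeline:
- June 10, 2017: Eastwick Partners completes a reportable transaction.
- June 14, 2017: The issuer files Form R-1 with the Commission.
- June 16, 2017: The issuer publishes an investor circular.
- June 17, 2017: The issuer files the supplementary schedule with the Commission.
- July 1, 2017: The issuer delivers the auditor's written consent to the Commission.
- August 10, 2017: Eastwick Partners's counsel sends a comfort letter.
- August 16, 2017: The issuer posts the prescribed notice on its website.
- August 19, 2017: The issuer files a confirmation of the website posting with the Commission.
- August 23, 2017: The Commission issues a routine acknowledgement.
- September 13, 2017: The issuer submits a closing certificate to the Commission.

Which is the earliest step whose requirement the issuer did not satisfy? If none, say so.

Step 1

Step 1 — 7 and 37 days from June 10, 2017 (when the transaction closes) are June 17, 2017 and July 17, 2017 respectively; done June 14, 2017 — 3 days before the window opened.
The procedure was therefore not followed at step 1.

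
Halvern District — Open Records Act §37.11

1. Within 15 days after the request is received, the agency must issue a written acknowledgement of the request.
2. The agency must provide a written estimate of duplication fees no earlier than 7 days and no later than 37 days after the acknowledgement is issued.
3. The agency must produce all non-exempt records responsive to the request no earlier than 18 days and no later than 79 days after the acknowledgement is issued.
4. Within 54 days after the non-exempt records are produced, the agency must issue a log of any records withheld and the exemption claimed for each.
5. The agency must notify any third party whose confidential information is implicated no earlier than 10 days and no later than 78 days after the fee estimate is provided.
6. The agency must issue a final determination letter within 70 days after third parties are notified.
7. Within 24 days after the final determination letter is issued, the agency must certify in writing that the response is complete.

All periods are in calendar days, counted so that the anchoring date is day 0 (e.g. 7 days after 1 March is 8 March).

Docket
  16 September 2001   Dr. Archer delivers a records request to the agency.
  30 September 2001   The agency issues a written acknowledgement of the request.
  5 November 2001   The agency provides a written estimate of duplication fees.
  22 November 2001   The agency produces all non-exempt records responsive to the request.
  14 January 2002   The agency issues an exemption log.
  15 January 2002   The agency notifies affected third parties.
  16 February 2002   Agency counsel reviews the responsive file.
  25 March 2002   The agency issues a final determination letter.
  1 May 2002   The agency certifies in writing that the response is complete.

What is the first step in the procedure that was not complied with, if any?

Step 7

Step 1 — counting 15 days from 16 September 2001 (when the request is received) gives a deadline of 1 October 2001; 30 September 2001 is within that limit.
Step 2 — 7 and 37 days from 30 September 2001 (when the acknowledgement is issued) are 7 October 2001 and 6 November 2001 respectively; done 5 November 2001, which is between those dates.
Step 3 — 18 and 79 days from 30 September 2001 (when the acknowledgement is issued) are 18 October 2001 and 18 December 2001 respectively; done 22 November 2001 — within the window.
Step 4 — counting 54 days from 22 November 2001 (when the non-exempt records are produced) gives a deadline of 15 January 2002; completed 14 January 2002, before the deadline.
Step 5 — 10 and 78 days from 5 November 2001 (when the fee estimate is provided) are 15 November 2001 and 22 January 2002 respectively; done 15 January 2002, which is between those dates.
Step 6 — counting 70 days from 15 January 2002 (when third parties are notified) gives a deadline of 26 March 2002; 25 March 2002 is within that limit.
Step 7 — counting 24 days from 25 March 2002 (when the final determination letter is issued) gives a deadline of 18 April 2002; 1 May 2002 misses that deadline by 13 days.
No need to go further; step 7 was not satisfied.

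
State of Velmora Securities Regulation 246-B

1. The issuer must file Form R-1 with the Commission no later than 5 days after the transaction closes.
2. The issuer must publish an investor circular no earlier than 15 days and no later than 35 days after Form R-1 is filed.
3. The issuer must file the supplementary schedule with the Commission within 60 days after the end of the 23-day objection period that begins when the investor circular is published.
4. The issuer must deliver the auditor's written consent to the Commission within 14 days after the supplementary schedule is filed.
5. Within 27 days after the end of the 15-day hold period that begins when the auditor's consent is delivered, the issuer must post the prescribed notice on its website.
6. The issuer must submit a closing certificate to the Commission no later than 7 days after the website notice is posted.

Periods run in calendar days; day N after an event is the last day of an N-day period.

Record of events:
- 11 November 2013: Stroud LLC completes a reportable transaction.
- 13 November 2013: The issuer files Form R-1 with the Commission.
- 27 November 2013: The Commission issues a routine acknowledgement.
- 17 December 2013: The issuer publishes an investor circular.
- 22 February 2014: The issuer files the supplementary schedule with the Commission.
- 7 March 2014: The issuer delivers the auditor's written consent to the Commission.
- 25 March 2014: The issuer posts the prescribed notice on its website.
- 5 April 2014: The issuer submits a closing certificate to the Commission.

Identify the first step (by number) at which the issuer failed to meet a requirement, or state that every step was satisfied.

Step 6

Step 1 — counting 5 days from 11 November 2013 (when the transaction closes) gives a deadline of 16 November 2013; completed 13 November 2013, before the deadline.
Step 2 — 15 and 35 days from 13 November 2013 (when Form R-1 is filed) are 28 November 2013 and 18 December 2013 respectively; done 17 December 2013 — within the window.
Step 3 — counting 60 days from 9 January 2014 (end of the 23-day objection period, which began when the investor circular is published on 17 December 2013) gives a deadline of 10 March 2014; 22 February 2014 is within that limit.
Step 4 — counting 14 days from 22 February 2014 (when the supplementary schedule is filed) gives a deadline of 8 March 2014; done 7 March 2014 — timely.
Step 5 — counting 27 days from 22 March 2014 (end of the 15-day hold period, which began when the auditor's consent is delivered on 7 March 2014) gives a deadline of 18 April 2014; 25 March 2014 is within that limit.
Step 6 — counting 7 days from 25 March 2014 (when the website notice is posted) gives a deadline of 1 April 2014; done 5 April 2014 — 4 days late.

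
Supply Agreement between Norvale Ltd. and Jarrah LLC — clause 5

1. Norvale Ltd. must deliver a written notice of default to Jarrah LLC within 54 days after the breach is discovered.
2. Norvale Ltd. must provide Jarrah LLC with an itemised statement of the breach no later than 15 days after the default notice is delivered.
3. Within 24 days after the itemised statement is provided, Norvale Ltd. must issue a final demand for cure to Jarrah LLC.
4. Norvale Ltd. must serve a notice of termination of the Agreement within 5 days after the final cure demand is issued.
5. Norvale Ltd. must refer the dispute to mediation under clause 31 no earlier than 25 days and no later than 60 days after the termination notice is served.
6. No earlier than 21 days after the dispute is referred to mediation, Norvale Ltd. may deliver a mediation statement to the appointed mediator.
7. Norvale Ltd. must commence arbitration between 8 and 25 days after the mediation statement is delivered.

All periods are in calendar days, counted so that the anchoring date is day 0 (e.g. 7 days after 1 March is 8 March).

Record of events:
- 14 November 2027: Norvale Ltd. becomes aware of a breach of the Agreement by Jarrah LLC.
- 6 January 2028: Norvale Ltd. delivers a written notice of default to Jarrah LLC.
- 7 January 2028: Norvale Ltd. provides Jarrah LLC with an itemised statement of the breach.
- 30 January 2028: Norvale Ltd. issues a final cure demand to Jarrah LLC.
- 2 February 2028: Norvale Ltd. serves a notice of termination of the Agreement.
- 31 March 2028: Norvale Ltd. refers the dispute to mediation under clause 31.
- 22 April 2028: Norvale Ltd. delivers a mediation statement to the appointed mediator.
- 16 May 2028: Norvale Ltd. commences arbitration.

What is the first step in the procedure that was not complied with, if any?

None — every step was satisfied

(1) due by 14 November 2027 + 54 days = 7 January 2028; completed 6 January 2028, before the deadline.
(2) due by 6 January 2028 + 15 days = 21 January 2028; done 7 January 2028 — timely.
(3) due by 7 January 2028 + 24 days = 31 January 2028; done 30 January 2028 — timely.
(4) due by 30 January 2028 + 5 days = 4 February 2028; 2 February 2028 is within that limit.
(5) the permitted window runs from 2 February 2028 + 25 = 27 February 2028 to 2 February 2028 + 60 = 2 April 2028; 31 March 2028 falls inside that range.
(6) permitted from 31 March 2028 + 21 days = 21 April 2028 onward; 22 April 2028 is on or after that date.
(7) the permitted window runs from 22 April 2028 + 8 = 30 April 2028 to 22 April 2028 + 25 = 17 May 2028; done 16 May 2028 — within the window.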